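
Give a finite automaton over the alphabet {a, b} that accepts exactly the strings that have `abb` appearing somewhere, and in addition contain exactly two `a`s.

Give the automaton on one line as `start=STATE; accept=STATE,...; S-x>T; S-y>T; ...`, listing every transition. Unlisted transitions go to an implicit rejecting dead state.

Handle the two conditions separately and then intersect. The first has 4 states tracking whether and how much of `abb` has been seen; the second has 4 states tracking the count of `a`s, saturating at 3. A product state is a pair (one from each), accepting exactly when both do.
10 states suffice.
        a   b  
>  q0   q1  q0 
   q1   q2  q3 
   q2   q4  q5 
   q3   q2  q6 
   q4   q4  q7 
   q5   q4  q8 
   q6   q8  q6 
   q7   q4  q9 
 * q8   q9  q8 
   q9   q9  q9 
(> = start, * = accepting)

start=q0; accept=q8; q0-a>q1; q0-b>q0; q1-a>q2; q1-b>q3; q2-a>q4; q2-b>q5; q3-a>q2; q3-b>q6; q4-a>q4; q4-b>q7; q5-a>q4; q5-b>q8; q6-a>q8; q6-b>q6; q7-a>q4; q7-b>q9; q8-a>q9; q8-b>q8; q9-a>q9; q9-b>q9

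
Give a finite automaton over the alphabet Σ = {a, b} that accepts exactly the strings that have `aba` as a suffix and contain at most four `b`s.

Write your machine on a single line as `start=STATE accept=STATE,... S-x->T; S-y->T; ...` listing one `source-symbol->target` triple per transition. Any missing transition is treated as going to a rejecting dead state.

Build one automaton per condition and run them in lockstep. The first has 4 states tracking how much of the suffix `aba` has currently been matched; the second has 6 states tracking the count of `b`s, saturating at 5. A product state is a pair (one from each), accepting exactly when both do.
          a    b  
>  q0     q1   q2 
   q1     q1   q3 
   q2     q4   q5 
   q3     q6   q5 
   q4     q4   q7 
   q5     q8   q9 
 * q6     q4   q7 
   q7    q10   q9 
   q8     q8  q11 
   q9    q12  q13 
 * q10    q8  q11 
   q11   q14  q13 
   q12   q12  q15 
   q13   q16  q17 
 * q14   q12  q15 
   q15   q18  q17 
   q16   q16  q19 
   q17   q20  q17 
 * q18   q16  q19 
   q19   q21  q17 
   q20   q20  q19 
   q21   q20  q19 
(> = start, * = accepting)

start=q0; accept=q6,q10,q14,q18; q0-a->q1; q0-b->q2; q1-a->q1; q1-b->q3; q2-a->q4; q2-b->q5; q3-a->q6; q3-b->q5; q4-a->q4; q4-b->q7; q5-a->q8; q5-b->q9; q6-a->q4; q6-b->q7; q7-a->q10; q7-b->q9; q8-a->q8; q8-b->q11; q9-a->q12; q9-b->q13; q10-a->q8; q10-b->q11; q11-a->q14; q11-b->q13; q12-a->q12; q12-b->q15; q13-a->q16; q13-b->q17; q14-a->q12; q14-b->q15; q15-a->q18; q15-b->q17; q16-a->q16; q16-b->q19; q17-a->q20; q17-b->q17; q18-a->q16; q18-b->q19; q19-a->q21; q19-b->q17; q20-a->q20; q20-b->q19; q21-a->q20; q21-b->q19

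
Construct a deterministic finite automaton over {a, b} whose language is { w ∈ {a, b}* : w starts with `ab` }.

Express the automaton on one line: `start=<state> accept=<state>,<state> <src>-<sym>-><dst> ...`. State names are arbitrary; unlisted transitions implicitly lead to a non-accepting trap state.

Check the first 2 symbols one by one: S0 through S1 record how many have matched `ab` so far; any wrong symbol goes to the dead state S3. After all 2 match we enter the accepting sink S2.
        a   b  
>  S0   S1  S3 
   S1   S3  S2 
 * S2   S2  S2 
   S3   S3  S3 
(> = start, * = accepting)

start=S0 accept=S2 S0-a->S1 S0-b->S3 S1-a->S3 S1-b->S2 S2-a->S2 S2-b->S2 S3-a->S3 S3-b->S3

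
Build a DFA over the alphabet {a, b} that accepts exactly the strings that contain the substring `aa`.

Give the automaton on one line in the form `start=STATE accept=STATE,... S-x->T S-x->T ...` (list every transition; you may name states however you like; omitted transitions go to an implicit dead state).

start=S0 accept=S2 S0-a->S1 S0-b->S0 S1-a->S2 S1-b->S0 S2-a->S2 S2-b->S2

Track how much of `aa` has been matched so far: state S0 is no progress, S2 is the absorbing accept state reached once `aa` has occurred. Intermediate states record partial matches; on a mismatch, fall back to the longest reusable overlap.
        a   b  
>  S0   S1  S0 
   S1   S2  S0 
 * S2   S2  S2 
(> = start, * = accepting)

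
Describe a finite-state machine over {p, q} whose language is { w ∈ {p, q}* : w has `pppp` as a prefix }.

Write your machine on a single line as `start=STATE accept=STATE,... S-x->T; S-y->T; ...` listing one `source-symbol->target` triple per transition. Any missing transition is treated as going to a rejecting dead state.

Check the first 4 symbols one by one: s0 through s3 record how many have matched `pppp` so far; any wrong symbol goes to the dead state s5. After all 4 match we enter the accepting sink s4.
6 states suffice.
        p   q  
>  s0   s1  s5 
   s1   s2  s5 
   s2   s3  s5 
   s3   s4  s5 
 * s4   s4  s4 
   s5   s5  s5 
(> = start, * = accepting)

start=s0; accept=s4; s0-p->s1; s0-q->s5; s1-p->s2; s1-q->s5; s2-p->s3; s2-q->s5; s3-p->s4; s3-q->s5; s4-p->s4; s4-q->s4; s5-p->s5; s5-q->s5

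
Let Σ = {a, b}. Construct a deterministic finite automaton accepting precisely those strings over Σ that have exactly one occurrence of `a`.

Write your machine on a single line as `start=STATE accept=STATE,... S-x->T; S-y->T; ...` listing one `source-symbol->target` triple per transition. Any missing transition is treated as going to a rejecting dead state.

start=q0; accept=q1; q0-a->q1; q0-b->q0; q1-a->q2; q1-b->q1; q2-a->q2; q2-b->q2

Only the number of `a`s matters, and only up to 2. Make a chain q0 → q1 → q2 advanced by each `a` (with q2 absorbing); every other symbol self-loops. The accepting set is {q1}.
With 3 states:
        a   b  
>  q0   q1  q0 
 * q1   q2  q1 
   q2   q2  q2 
(> = start, * = accepting)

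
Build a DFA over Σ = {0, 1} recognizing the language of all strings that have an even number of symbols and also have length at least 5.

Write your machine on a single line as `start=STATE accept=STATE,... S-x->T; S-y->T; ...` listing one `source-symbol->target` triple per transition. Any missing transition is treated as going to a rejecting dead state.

start=s0; accept=s6; s0-0->s1; s0-1->s1; s1-0->s2; s1-1->s2; s2-0->s3; s2-1->s3; s3-0->s4; s3-1->s4; s4-0->s5; s4-1->s5; s5-0->s6; s5-1->s6; s6-0->s5; s6-1->s5

Build one automaton per condition and run them in lockstep. One (2 states) tracks the input length modulo 2; the other (7 states) tracks the input length, saturating at 6. Each combined state is a pair, one component from each; accept when both components accept. After merging equivalent states the machine shrinks.
A 7-state machine:
        0   1  
>  s0   s1  s1 
   s1   s2  s2 
   s2   s3  s3 
   s3   s4  s4 
   s4   s5  s5 
   s5   s6  s6 
 * s6   s5  s5 
(> = start, * = accepting)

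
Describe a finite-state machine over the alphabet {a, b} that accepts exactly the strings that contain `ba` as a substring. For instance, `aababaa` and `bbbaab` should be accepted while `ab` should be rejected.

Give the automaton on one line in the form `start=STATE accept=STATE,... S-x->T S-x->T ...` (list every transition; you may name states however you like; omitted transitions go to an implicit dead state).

States S0..S1 record the length of the longest prefix of `ba` that matches the current input suffix. Reaching S2 means `ba` has been seen, and we stay there forever. Accept from S2.
3 states suffice.
        a   b  
>  S0   S0  S1 
   S1   S2  S1 
 * S2   S2  S2 
(> = start, * = accepting)

start=S0 accept=S2 S0-a->S0 S0-b->S1 S1-a->S2 S1-b->S1 S2-a->S2 S2-b->S2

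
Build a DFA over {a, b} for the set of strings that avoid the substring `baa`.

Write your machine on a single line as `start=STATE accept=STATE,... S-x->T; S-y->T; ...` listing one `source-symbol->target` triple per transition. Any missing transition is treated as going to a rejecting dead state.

start=s0; accept=s0,s1,s2; s0-a->s0; s0-b->s1; s1-a->s2; s1-b->s1; s2-a->s3; s2-b->s1; s3-a->s3; s3-b->s3

Track partial matches of the forbidden pattern `baa`. State s3 is a dead state reached once `baa` has occurred; every other state accepts. s0 means no part of `baa` is currently matched.
With 4 states:
        a   b  
>* s0   s0  s1 
 * s1   s2  s1 
 * s2   s3  s1 
   s3   s3  s3 
(> = start, * = accepting)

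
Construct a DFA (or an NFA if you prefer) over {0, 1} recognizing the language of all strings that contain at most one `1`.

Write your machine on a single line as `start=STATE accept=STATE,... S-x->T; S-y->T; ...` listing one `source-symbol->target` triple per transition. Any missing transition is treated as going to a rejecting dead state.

Count `1`s, saturating at 2: state q0 means no `1` yet, q1 means one `1` seen, q2 means more than one. Each `1` increments (capped at q2); other symbols loop. Accept from {q0, q1}.
3 states suffice.
        0   1  
>* q0   q0  q1 
 * q1   q1  q2 
   q2   q2  q2 
(> = start, * = accepting)

start=q0; accept=q0,q1; q0-0->q0; q0-1->q1; q1-0->q1; q1-1->q2; q2-0->q2; q2-1->q2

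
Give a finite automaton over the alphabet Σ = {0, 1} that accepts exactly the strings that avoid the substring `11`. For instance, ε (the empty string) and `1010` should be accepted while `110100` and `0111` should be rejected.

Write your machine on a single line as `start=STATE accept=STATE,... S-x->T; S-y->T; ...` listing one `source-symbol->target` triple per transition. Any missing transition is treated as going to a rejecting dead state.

start=q0; accept=q0,q1; q0-0->q0; q0-1->q1; q1-0->q0; q1-1->q2; q2-0->q2; q2-1->q2

This is the complement of 'contains `11`'. Use the same substring-matching states — q0 through q2 holding how much of `11` has just been matched — but flip the accepting set: everything except the trap q2 accepts.
3 states suffice.
        0   1  
>* q0   q0  q1 
 * q1   q0  q2 
   q2   q2  q2 
(> = start, * = accepting)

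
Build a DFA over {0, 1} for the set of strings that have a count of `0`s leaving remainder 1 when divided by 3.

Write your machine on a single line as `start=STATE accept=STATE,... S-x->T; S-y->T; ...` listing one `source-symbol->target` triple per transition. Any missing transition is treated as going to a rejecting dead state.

start=q0; accept=q1; q0-0->q1; q0-1->q0; q1-0->q2; q1-1->q1; q2-0->q0; q2-1->q2

The only thing that matters is how many `0`s have appeared, reduced mod 3. Use one state per residue: q0 for 0, …, q2 for 2. Reading `0` moves to the next residue; anything else stays put. q1 is accepting.
        0   1  
>  q0   q1  q0 
 * q1   q2  q1 
   q2   q0  q2 
(> = start, * = accepting)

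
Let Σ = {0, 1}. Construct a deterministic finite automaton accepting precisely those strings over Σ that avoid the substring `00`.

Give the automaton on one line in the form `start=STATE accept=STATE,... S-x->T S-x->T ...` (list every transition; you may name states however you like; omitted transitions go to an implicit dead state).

This is the complement of 'contains `00`'. Use the same substring-matching states — S0 through S2 holding how much of `00` has just been matched — but flip the accepting set: everything except the trap S2 accepts.
With 3 states:
        0   1  
>* S0   S1  S0 
 * S1   S2  S0 
   S2   S2  S2 
(> = start, * = accepting)

start=S0 accept=S0,S1 S0-0->S1 S0-1->S0 S1-0->S2 S1-1->S0 S2-0->S2 S2-1->S2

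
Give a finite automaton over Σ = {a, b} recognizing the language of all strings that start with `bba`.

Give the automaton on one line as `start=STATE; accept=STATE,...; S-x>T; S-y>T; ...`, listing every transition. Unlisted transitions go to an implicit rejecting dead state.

Check the first 3 symbols one by one: q0 through q2 record how many have matched `bba` so far; any wrong symbol goes to the dead state q4. After all 3 match we enter the accepting sink q3.
5 states suffice.
        a   b  
>  q0   q4  q1 
   q1   q4  q2 
   q2   q3  q4 
 * q3   q3  q3 
   q4   q4  q4 
(> = start, * = accepting)

start=q0; accept=q3; q0-a>q4; q0-b>q1; q1-a>q4; q1-b>q2; q2-a>q3; q2-b>q4; q3-a>q3; q3-b>q3; q4-a>q4; q4-b>q4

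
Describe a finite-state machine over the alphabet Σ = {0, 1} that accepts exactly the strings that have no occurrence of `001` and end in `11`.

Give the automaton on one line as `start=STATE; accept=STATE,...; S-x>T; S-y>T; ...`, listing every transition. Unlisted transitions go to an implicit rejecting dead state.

Build one automaton per condition and run them in lockstep. One (4 states) tracks partial matches of the forbidden pattern `001`; the other (3 states) tracks how much of the suffix `11` has currently been matched. Each combined state is a pair, one component from each; accept when both components accept.
An 8-state machine:
        0   1  
>  q0   q1  q2 
   q1   q3  q2 
   q2   q1  q4 
   q3   q3  q5 
 * q4   q1  q4 
   q5   q6  q7 
   q6   q6  q5 
   q7   q6  q7 
(> = start, * = accepting)

start=q0; accept=q4; q0-0>q1; q0-1>q2; q1-0>q3; q1-1>q2; q2-0>q1; q2-1>q4; q3-0>q3; q3-1>q5; q4-0>q1; q4-1>q4; q5-0>q6; q5-1>q7; q6-0>q6; q6-1>q5; q7-0>q6; q7-1>q7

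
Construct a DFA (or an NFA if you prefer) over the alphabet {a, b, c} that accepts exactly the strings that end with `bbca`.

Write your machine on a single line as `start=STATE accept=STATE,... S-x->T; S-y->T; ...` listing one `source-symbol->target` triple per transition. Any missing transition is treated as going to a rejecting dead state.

Remember how much of `bbca` the current input suffix matches. State q0 means no match yet; q1 means the last symbol is `b`; q2 means the last 2 symbols are `bb`; q3 means the last 3 symbols are `bbc`; q4 means the last 4 symbols are `bbca`. Only q4 accepts. On a mismatch, fall back to the longest proper suffix that is still a prefix of `bbca`.
A 5-state machine:
        a   b   c  
>  q0   q0  q1  q0 
   q1   q0  q2  q0 
   q2   q0  q2  q3 
   q3   q4  q1  q0 
 * q4   q0  q1  q0 
(> = start, * = accepting)

start=q0; accept=q4; q0-a->q0; q0-b->q1; q0-c->q0; q1-a->q0; q1-b->q2; q1-c->q0; q2-a->q0; q2-b->q2; q2-c->q3; q3-a->q4; q3-b->q1; q3-c->q0; q4-a->q0; q4-b->q1; q4-c->q0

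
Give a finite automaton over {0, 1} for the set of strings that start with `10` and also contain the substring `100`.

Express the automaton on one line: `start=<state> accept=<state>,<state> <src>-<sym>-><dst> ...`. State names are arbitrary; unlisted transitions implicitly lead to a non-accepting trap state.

Handle the two conditions separately and then intersect. One (4 states) tracks whether the input so far still matches the prefix `10`; the other (4 states) tracks whether and how much of `100` has been seen. Each combined state is a pair, one component from each; accept when both components accept.
With 9 states:
        0   1  
>  s0   s1  s2 
   s1   s1  s3 
   s2   s4  s3 
   s3   s5  s3 
   s4   s6  s7 
   s5   s8  s3 
 * s6   s6  s6 
   s7   s4  s7 
   s8   s8  s8 
(> = start, * = accepting)

start=s0 accept=s6 s0-0->s1 s0-1->s2 s1-0->s1 s1-1->s3 s2-0->s4 s2-1->s3 s3-0->s5 s3-1->s3 s4-0->s6 s4-1->s7 s5-0->s8 s5-1->s3 s6-0->s6 s6-1->s6 s7-0->s4 s7-1->s7 s8-0->s8 s8-1->s8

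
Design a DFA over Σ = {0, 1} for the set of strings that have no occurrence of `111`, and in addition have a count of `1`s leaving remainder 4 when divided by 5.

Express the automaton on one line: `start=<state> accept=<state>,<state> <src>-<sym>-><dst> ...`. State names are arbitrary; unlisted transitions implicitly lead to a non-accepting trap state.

Run two small machines in parallel and take their product. One (4 states) tracks partial matches of the forbidden pattern `111`; the other (5 states) tracks the count of `1`s modulo 5. Each combined state is a pair, one component from each; accept when both components accept. Minimizing collapses redundant product states.
16 states suffice.
          0    1  
>  s0     s0   s1 
   s1     s2   s3 
   s2     s2   s4 
   s3     s5   s6 
   s4     s5   s7 
   s5     s5   s8 
   s6     s6   s6 
   s7     s9   s6 
   s8     s9  s10 
   s9     s9  s11 
 * s10   s12   s6 
 * s11   s12  s13 
 * s12   s12  s14 
   s13    s0   s6 
   s14    s0  s15 
   s15    s2   s6 
(> = start, * = accepting)

start=s0 accept=s10,s11,s12 s0-0->s0 s0-1->s1 s1-0->s2 s1-1->s3 s2-0->s2 s2-1->s4 s3-0->s5 s3-1->s6 s4-0->s5 s4-1->s7 s5-0->s5 s5-1->s8 s6-0->s6 s6-1->s6 s7-0->s9 s7-1->s6 s8-0->s9 s8-1->s10 s9-0->s9 s9-1->s11 s10-0->s12 s10-1->s6 s11-0->s12 s11-1->s13 s12-0->s12 s12-1->s14 s13-0->s0 s13-1->s6 s14-0->s0 s14-1->s15 s15-0->s2 s15-1->s6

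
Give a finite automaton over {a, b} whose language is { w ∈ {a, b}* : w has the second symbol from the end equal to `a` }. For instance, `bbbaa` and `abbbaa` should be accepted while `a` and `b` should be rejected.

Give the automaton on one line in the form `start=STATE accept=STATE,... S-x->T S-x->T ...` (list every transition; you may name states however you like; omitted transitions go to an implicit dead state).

A DFA must remember the last 2 symbols (since which symbol is second-to-last isn't known until the input ends). Use one state per possible window of the last ≤2 symbols; accept from those whose window starts with `a`.
With 7 states:
        a   b  
>  s0   s1  s2 
   s1   s3  s4 
   s2   s5  s6 
 * s3   s3  s4 
 * s4   s5  s6 
   s5   s3  s4 
   s6   s5  s6 
(> = start, * = accepting)

start=s0 accept=s3,s4 s0-a->s1 s0-b->s2 s1-a->s3 s1-b->s4 s2-a->s5 s2-b->s6 s3-a->s3 s3-b->s4 s4-a->s5 s4-b->s6 s5-a->s3 s5-b->s4 s6-a->s5 s6-b->s6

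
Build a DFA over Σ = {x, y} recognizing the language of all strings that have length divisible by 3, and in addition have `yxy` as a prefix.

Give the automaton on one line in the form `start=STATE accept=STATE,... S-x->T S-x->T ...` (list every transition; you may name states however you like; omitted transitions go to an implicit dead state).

start=s0 accept=s4 s0-x->s1 s0-y->s2 s1-x->s1 s1-y->s1 s2-x->s3 s2-y->s1 s3-x->s1 s3-y->s4 s4-x->s5 s4-y->s5 s5-x->s6 s5-y->s6 s6-x->s4 s6-y->s4

Build one automaton per condition and run them in lockstep. The first has 3 states tracking the input length modulo 3; the second has 5 states tracking whether the input so far still matches the prefix `yxy`. A product state is a pair (one from each), accepting exactly when both do. After merging equivalent states the machine shrinks.
A 7-state machine:
        x   y  
>  s0   s1  s2 
   s1   s1  s1 
   s2   s3  s1 
   s3   s1  s4 
 * s4   s5  s5 
   s5   s6  s6 
   s6   s4  s4 
(> = start, * = accepting)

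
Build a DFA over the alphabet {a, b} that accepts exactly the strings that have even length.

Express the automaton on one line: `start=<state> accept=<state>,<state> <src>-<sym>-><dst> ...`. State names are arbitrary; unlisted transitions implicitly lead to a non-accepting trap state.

Count input length modulo 2: every symbol advances one step around the cycle s0 → s1 → s0. Accept at s0.
2 states suffice.
        a   b  
>* s0   s1  s1 
   s1   s0  s0 
(> = start, * = accepting)

start=s0 accept=s0 s0-a->s1 s0-b->s1 s1-a->s0 s1-b->s0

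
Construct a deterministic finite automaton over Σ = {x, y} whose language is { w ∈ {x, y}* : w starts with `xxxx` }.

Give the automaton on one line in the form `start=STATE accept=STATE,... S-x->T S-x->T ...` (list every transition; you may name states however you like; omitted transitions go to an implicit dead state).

Walk along `xxxx` while the input agrees: from s0 take `x` to s1, and so on. Any deviation drops to the rejecting sink s5. Once s4 is reached the prefix is confirmed and every continuation is accepted.
        x   y  
>  s0   s1  s5 
   s1   s2  s5 
   s2   s3  s5 
   s3   s4  s5 
 * s4   s4  s4 
   s5   s5  s5 
(> = start, * = accepting)

start=s0 accept=s4 s0-x->s1 s0-y->s5 s1-x->s2 s1-y->s5 s2-x->s3 s2-y->s5 s3-x->s4 s3-y->s5 s4-x->s4 s4-y->s4 s5-x->s5 s5-y->s5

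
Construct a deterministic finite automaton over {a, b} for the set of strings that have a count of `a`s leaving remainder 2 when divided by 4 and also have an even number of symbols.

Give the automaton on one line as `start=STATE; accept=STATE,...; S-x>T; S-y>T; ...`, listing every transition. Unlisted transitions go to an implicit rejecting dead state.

start=S0; accept=S3; S0-a>S1; S0-b>S2; S1-a>S3; S1-b>S4; S2-a>S4; S2-b>S0; S3-a>S5; S3-b>S6; S4-a>S6; S4-b>S1; S5-a>S0; S5-b>S7; S6-a>S7; S6-b>S3; S7-a>S2; S7-b>S5

Build one automaton per condition and run them in lockstep. One (4 states) tracks the count of `a`s modulo 4; the other (2 states) tracks the input length modulo 2. Each combined state is a pair, one component from each; accept when both components accept.
8 states suffice.
        a   b  
>  S0   S1  S2 
   S1   S3  S4 
   S2   S4  S0 
 * S3   S5  S6 
   S4   S6  S1 
   S5   S0  S7 
   S6   S7  S3 
   S7   S2  S5 
(> = start, * = accepting)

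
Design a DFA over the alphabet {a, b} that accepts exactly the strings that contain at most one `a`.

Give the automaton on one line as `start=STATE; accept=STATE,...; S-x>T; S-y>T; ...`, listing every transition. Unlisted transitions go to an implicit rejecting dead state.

start=q0; accept=q0,q1; q0-a>q1; q0-b>q0; q1-a>q2; q1-b>q1; q2-a>q2; q2-b>q2

Count `a`s, saturating at 2: state q0 means no `a` yet, q1 means one `a` seen, q2 means more than one. Each `a` increments (capped at q2); other symbols loop. Accept from {q0, q1}.
3 states suffice.
        a   b  
>* q0   q1  q0 
 * q1   q2  q1 
   q2   q2  q2 
(> = start, * = accepting)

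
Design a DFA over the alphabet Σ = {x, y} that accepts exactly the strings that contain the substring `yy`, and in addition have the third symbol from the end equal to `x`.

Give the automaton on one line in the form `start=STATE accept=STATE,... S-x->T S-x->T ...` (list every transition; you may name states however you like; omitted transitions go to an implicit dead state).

start=s0 accept=s5,s9,s10,s11 s0-x->s1 s0-y->s2 s1-x->s1 s1-y->s3 s2-x->s1 s2-y->s4 s3-x->s1 s3-y->s5 s4-x->s6 s4-y->s4 s5-x->s6 s5-y->s4 s6-x->s7 s6-y->s8 s7-x->s9 s7-y->s10 s8-x->s11 s8-y->s5 s9-x->s9 s9-y->s10 s10-x->s11 s10-y->s5 s11-x->s7 s11-y->s8

Handle the two conditions separately and then intersect. One (3 states) tracks whether and how much of `yy` has been seen; the other (15 states) tracks the last 3 symbols read. Each combined state is a pair, one component from each; accept when both components accept. After merging equivalent states the machine shrinks.
          x    y  
>  s0     s1   s2 
   s1     s1   s3 
   s2     s1   s4 
   s3     s1   s5 
   s4     s6   s4 
 * s5     s6   s4 
   s6     s7   s8 
   s7     s9  s10 
   s8    s11   s5 
 * s9     s9  s10 
 * s10   s11   s5 
 * s11    s7   s8 
(> = start, * = accepting)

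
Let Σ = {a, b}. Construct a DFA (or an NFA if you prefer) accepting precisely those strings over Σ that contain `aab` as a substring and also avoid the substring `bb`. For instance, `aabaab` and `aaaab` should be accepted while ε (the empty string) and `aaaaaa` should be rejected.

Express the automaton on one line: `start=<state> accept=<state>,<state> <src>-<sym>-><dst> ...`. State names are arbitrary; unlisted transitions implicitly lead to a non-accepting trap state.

start=s0 accept=s5,s6 s0-a->s1 s0-b->s2 s1-a->s3 s1-b->s2 s2-a->s1 s2-b->s4 s3-a->s3 s3-b->s5 s4-a->s4 s4-b->s4 s5-a->s6 s5-b->s4 s6-a->s6 s6-b->s5

Run two small machines in parallel and take their product. One (4 states) tracks whether and how much of `aab` has been seen; the other (3 states) tracks partial matches of the forbidden pattern `bb`. Each combined state is a pair, one component from each; accept when both components accept. After merging equivalent states the machine shrinks.
A 7-state machine:
        a   b  
>  s0   s1  s2 
   s1   s3  s2 
   s2   s1  s4 
   s3   s3  s5 
   s4   s4  s4 
 * s5   s6  s4 
 * s6   s6  s5 
(> = start, * = accepting)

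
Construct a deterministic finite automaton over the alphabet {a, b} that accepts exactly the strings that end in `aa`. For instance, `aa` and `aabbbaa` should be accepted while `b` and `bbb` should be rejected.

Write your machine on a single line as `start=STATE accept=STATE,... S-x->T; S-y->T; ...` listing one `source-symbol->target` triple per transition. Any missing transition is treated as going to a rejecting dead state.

start=S0; accept=S2; S0-a->S1; S0-b->S0; S1-a->S2; S1-b->S0; S2-a->S2; S2-b->S0

Remember how much of `aa` the current input suffix matches. State S0 means no match yet; S1 means the last symbol is `a`; S2 means the last 2 symbols are `aa`. Only S2 accepts. On a mismatch, fall back to the longest proper suffix that is still a prefix of `aa`.
With 3 states:
        a   b  
>  S0   S1  S0 
   S1   S2  S0 
 * S2   S2  S0 
(> = start, * = accepting)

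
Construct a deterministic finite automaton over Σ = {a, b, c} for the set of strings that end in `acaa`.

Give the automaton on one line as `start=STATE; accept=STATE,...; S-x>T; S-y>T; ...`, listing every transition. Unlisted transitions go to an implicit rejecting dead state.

start=q0; accept=q4; q0-a>q1; q0-b>q0; q0-c>q0; q1-a>q1; q1-b>q0; q1-c>q2; q2-a>q3; q2-b>q0; q2-c>q0; q3-a>q4; q3-b>q0; q3-c>q2; q4-a>q1; q4-b>q0; q4-c>q2

Remember how much of `acaa` the current input suffix matches. State q0 means no match yet; q1 means the last symbol is `a`; q2 means the last 2 symbols are `ac`; q3 means the last 3 symbols are `aca`; q4 means the last 4 symbols are `acaa`. Only q4 accepts. On a mismatch, fall back to the longest proper suffix that is still a prefix of `acaa`.
        a   b   c  
>  q0   q1  q0  q0 
   q1   q1  q0  q2 
   q2   q3  q0  q0 
   q3   q4  q0  q2 
 * q4   q1  q0  q2 
(> = start, * = accepting)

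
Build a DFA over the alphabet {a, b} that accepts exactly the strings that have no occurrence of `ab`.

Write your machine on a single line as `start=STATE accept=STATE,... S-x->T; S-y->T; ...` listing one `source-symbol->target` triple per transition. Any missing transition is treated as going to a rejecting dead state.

This is the complement of 'contains `ab`'. Use the same substring-matching states — q0 through q2 holding how much of `ab` has just been matched — but flip the accepting set: everything except the trap q2 accepts.
A 3-state machine:
        a   b  
>* q0   q1  q0 
 * q1   q1  q2 
   q2   q2  q2 
(> = start, * = accepting)

start=q0; accept=q0,q1; q0-a->q1; q0-b->q0; q1-a->q1; q1-b->q2; q2-a->q2; q2-b->q2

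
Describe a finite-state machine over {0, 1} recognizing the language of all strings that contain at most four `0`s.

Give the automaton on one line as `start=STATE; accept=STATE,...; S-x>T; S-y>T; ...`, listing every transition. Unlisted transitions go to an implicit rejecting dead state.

start=A; accept=A,B,C,D,E; A-0>B; A-1>A; B-0>C; B-1>B; C-0>D; C-1>C; D-0>E; D-1>D; E-0>F; E-1>E; F-0>F; F-1>F

Only the number of `0`s matters, and only up to 5. Make a chain A → B → C → D → E → F advanced by each `0` (with F absorbing); every other symbol self-loops. The accepting set is {A, B, C, D, E}.
A 6-state machine:
       0  1 
>* A   B  A 
 * B   C  B 
 * C   D  C 
 * D   E  D 
 * E   F  E 
   F   F  F 
(> = start, * = accepting)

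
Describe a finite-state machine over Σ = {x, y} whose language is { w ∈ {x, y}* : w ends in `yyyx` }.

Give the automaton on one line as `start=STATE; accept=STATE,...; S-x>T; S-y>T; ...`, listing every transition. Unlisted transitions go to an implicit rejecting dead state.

start=q0; accept=q4; q0-x>q0; q0-y>q1; q1-x>q0; q1-y>q2; q2-x>q0; q2-y>q3; q3-x>q4; q3-y>q3; q4-x>q0; q4-y>q1

Let each state record the length of the longest suffix of the input read so far that is also a prefix of `yyyx`. q1 means the last symbol is `y`; q2 means the last 2 symbols are `yy`; q3 means the last 3 symbols are `yyy`; q4 means the last 4 symbols are `yyyx`. Accept only at q4, where the string currently ends in `yyyx`.
With 5 states:
        x   y  
>  q0   q0  q1 
   q1   q0  q2 
   q2   q0  q3 
   q3   q4  q3 
 * q4   q0  q1 
(> = start, * = accepting)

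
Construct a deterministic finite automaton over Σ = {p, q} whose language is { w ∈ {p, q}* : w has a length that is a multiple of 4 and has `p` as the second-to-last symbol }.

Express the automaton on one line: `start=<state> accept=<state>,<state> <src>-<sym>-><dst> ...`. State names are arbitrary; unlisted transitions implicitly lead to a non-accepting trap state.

start=s0 accept=s5 s0-p->s1 s0-q->s1 s1-p->s2 s1-q->s2 s2-p->s3 s2-q->s4 s3-p->s5 s3-q->s5 s4-p->s0 s4-q->s0 s5-p->s1 s5-q->s1

Handle the two conditions separately and then intersect. One (4 states) tracks the input length modulo 4; the other (7 states) tracks the last 2 symbols read. Each combined state is a pair, one component from each; accept when both components accept. After merging equivalent states the machine shrinks.
        p   q  
>  s0   s1  s1 
   s1   s2  s2 
   s2   s3  s4 
   s3   s5  s5 
   s4   s0  s0 
 * s5   s1  s1 
(> = start, * = accepting)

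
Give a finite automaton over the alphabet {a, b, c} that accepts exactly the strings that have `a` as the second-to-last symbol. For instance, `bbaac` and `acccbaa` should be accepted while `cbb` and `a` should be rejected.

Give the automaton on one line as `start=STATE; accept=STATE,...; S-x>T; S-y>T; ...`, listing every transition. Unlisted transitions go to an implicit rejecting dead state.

A DFA must remember the last 2 symbols (since which symbol is second-to-last isn't known until the input ends). Use one state per possible window of the last ≤2 symbols; accept from those whose window starts with `a`.
A 13-state machine:
          a    b    c  
>  s0     s1   s2   s3 
   s1     s4   s5   s6 
   s2     s7   s8   s9 
   s3    s10  s11  s12 
 * s4     s4   s5   s6 
 * s5     s7   s8   s9 
 * s6    s10  s11  s12 
   s7     s4   s5   s6 
   s8     s7   s8   s9 
   s9    s10  s11  s12 
   s10    s4   s5   s6 
   s11    s7   s8   s9 
   s12   s10  s11  s12 
(> = start, * = accepting)

start=s0; accept=s4,s5,s6; s0-a>s1; s0-b>s2; s0-c>s3; s1-a>s4; s1-b>s5; s1-c>s6; s2-a>s7; s2-b>s8; s2-c>s9; s3-a>s10; s3-b>s11; s3-c>s12; s4-a>s4; s4-b>s5; s4-c>s6; s5-a>s7; s5-b>s8; s5-c>s9; s6-a>s10; s6-b>s11; s6-c>s12; s7-a>s4; s7-b>s5; s7-c>s6; s8-a>s7; s8-b>s8; s8-c>s9; s9-a>s10; s9-b>s11; s9-c>s12; s10-a>s4; s10-b>s5; s10-c>s6; s11-a>s7; s11-b>s8; s11-c>s9; s12-a>s10; s12-b>s11; s12-c>s12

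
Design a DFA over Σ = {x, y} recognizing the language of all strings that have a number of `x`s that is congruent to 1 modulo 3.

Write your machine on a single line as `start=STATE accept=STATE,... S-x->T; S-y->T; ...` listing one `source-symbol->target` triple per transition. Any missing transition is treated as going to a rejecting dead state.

Keep the running count of `x`s modulo 3: each `x` advances along the cycle q0 → q1 → q2 → q0 while other symbols loop. Accept at q1.
A 3-state machine:
        x   y  
>  q0   q1  q0 
 * q1   q2  q1 
   q2   q0  q2 
(> = start, * = accepting)

start=q0; accept=q1; q0-x->q1; q0-y->q0; q1-x->q2; q1-y->q1; q2-x->q0; q2-y->q2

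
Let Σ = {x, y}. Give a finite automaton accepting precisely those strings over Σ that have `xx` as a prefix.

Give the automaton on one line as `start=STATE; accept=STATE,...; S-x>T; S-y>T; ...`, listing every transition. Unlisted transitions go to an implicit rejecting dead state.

Walk along `xx` while the input agrees: from A take `x` to B, and so on. Any deviation drops to the rejecting sink D. Once C is reached the prefix is confirmed and every continuation is accepted.
       x  y 
>  A   B  D 
   B   C  D 
 * C   C  C 
   D   D  D 
(> = start, * = accepting)

start=A; accept=C; A-x>B; A-y>D; B-x>C; B-y>D; C-x>C; C-y>C; D-x>D; D-y>D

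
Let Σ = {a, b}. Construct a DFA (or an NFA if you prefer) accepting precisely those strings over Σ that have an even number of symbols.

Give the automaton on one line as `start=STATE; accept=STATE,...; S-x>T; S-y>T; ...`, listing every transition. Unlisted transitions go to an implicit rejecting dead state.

Only the length mod 2 matters, so use a 2-cycle: from any state, every input symbol moves to the next state, wrapping s1 back to s0. Mark s0 accepting.
        a   b  
>* s0   s1  s1 
   s1   s0  s0 
(> = start, * = accepting)

start=s0; accept=s0; s0-a>s1; s0-b>s1; s1-a>s0; s1-b>s0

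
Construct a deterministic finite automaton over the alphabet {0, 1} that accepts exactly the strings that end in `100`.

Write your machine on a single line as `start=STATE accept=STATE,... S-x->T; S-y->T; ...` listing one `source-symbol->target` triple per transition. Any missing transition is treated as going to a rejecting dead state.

start=A; accept=D; A-0->A; A-1->B; B-0->C; B-1->B; C-0->D; C-1->B; D-0->A; D-1->B

Remember how much of `100` the current input suffix matches. State A means no match yet; B means the last symbol is `1`; C means the last 2 symbols are `10`; D means the last 3 symbols are `100`. Only D accepts. On a mismatch, fall back to the longest proper suffix that is still a prefix of `100`.
4 states suffice.
       0  1 
>  A   A  B 
   B   C  B 
   C   D  B 
 * D   A  B 
(> = start, * = accepting)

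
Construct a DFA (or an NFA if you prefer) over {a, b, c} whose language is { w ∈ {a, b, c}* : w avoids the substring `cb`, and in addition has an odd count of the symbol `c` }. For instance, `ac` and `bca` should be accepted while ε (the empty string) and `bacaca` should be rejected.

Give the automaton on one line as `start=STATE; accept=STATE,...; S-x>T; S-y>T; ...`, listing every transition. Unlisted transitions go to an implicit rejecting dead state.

Handle the two conditions separately and then intersect. One (3 states) tracks partial matches of the forbidden pattern `cb`; the other (2 states) tracks the count of `c`s modulo 2. Each combined state is a pair, one component from each; accept when both components accept. After merging equivalent states the machine shrinks.
With 5 states:
        a   b   c  
>  q0   q0  q0  q1 
 * q1   q2  q3  q4 
 * q2   q2  q2  q4 
   q3   q3  q3  q3 
   q4   q0  q3  q1 
(> = start, * = accepting)

start=q0; accept=q1,q2; q0-a>q0; q0-b>q0; q0-c>q1; q1-a>q2; q1-b>q3; q1-c>q4; q2-a>q2; q2-b>q2; q2-c>q4; q3-a>q3; q3-b>q3; q3-c>q3; q4-a>q0; q4-b>q3; q4-c>q1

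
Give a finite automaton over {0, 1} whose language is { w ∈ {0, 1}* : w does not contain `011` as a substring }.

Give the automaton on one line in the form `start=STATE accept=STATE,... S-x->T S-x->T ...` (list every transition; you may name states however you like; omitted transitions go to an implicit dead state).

This is the complement of 'contains `011`'. Use the same substring-matching states — S0 through S3 holding how much of `011` has just been matched — but flip the accepting set: everything except the trap S3 accepts.
A 4-state machine:
        0   1  
>* S0   S1  S0 
 * S1   S1  S2 
 * S2   S1  S3 
   S3   S3  S3 
(> = start, * = accepting)

start=S0 accept=S0,S1,S2 S0-0->S1 S0-1->S0 S1-0->S1 S1-1->S2 S2-0->S1 S2-1->S3 S3-0->S3 S3-1->S3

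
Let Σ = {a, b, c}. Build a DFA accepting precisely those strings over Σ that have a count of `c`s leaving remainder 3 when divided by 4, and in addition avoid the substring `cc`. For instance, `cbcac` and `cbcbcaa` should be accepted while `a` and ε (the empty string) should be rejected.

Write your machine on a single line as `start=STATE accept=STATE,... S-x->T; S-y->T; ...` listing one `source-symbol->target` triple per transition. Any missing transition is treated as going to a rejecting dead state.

start=s0; accept=s6,s7; s0-a->s0; s0-b->s0; s0-c->s1; s1-a->s2; s1-b->s2; s1-c->s3; s2-a->s2; s2-b->s2; s2-c->s4; s3-a->s3; s3-b->s3; s3-c->s3; s4-a->s5; s4-b->s5; s4-c->s3; s5-a->s5; s5-b->s5; s5-c->s6; s6-a->s7; s6-b->s7; s6-c->s3; s7-a->s7; s7-b->s7; s7-c->s8; s8-a->s0; s8-b->s0; s8-c->s3

Run two small machines in parallel and take their product. One (4 states) tracks the count of `c`s modulo 4; the other (3 states) tracks partial matches of the forbidden pattern `cc`. Each combined state is a pair, one component from each; accept when both components accept. Equivalent product states are then merged.
With 9 states:
        a   b   c  
>  s0   s0  s0  s1 
   s1   s2  s2  s3 
   s2   s2  s2  s4 
   s3   s3  s3  s3 
   s4   s5  s5  s3 
   s5   s5  s5  s6 
 * s6   s7  s7  s3 
 * s7   s7  s7  s8 
   s8   s0  s0  s3 
(> = start, * = accepting)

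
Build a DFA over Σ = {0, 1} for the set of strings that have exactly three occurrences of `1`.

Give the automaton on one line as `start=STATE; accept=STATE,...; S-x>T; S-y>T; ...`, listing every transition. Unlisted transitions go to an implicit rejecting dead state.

start=S0; accept=S3; S0-0>S0; S0-1>S1; S1-0>S1; S1-1>S2; S2-0>S2; S2-1>S3; S3-0>S3; S3-1>S4; S4-0>S4; S4-1>S4

Count `1`s, saturating at 4: states S0 through S3 mean 0 through 3 `1`s seen; S4 means more than 3. Each `1` increments (capped at S4); other symbols loop. Accept from {S3}.
A 5-state machine:
        0   1  
>  S0   S0  S1 
   S1   S1  S2 
   S2   S2  S3 
 * S3   S3  S4 
   S4   S4  S4 
(> = start, * = accepting)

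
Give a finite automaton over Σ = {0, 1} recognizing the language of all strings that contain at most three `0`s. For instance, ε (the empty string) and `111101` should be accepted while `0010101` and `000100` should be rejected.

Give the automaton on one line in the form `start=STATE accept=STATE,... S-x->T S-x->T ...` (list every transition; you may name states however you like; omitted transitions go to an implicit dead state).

Count `0`s, saturating at 4: states q0 through q3 mean 0 through 3 `0`s seen; q4 means more than 3. Each `0` increments (capped at q4); other symbols loop. Accept from {q0, q1, q2, q3}.
A 5-state machine:
        0   1  
>* q0   q1  q0 
 * q1   q2  q1 
 * q2   q3  q2 
 * q3   q4  q3 
   q4   q4  q4 
(> = start, * = accepting)

start=q0 accept=q0,q1,q2,q3 q0-0->q1 q0-1->q0 q1-0->q2 q1-1->q1 q2-0->q3 q2-1->q2 q3-0->q4 q3-1->q3 q4-0->q4 q4-1->q4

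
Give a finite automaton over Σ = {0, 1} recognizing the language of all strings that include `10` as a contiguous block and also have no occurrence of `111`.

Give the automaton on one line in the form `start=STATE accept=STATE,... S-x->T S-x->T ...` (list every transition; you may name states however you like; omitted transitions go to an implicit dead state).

Handle the two conditions separately and then intersect. The first has 3 states tracking whether and how much of `10` has been seen; the second has 4 states tracking partial matches of the forbidden pattern `111`. A product state is a pair (one from each), accepting exactly when both do. Minimizing collapses redundant product states.
        0   1  
>  q0   q0  q1 
   q1   q2  q3 
 * q2   q2  q4 
   q3   q2  q5 
 * q4   q2  q6 
   q5   q5  q5 
 * q6   q2  q5 
(> = start, * = accepting)

start=q0 accept=q2,q4,q6 q0-0->q0 q0-1->q1 q1-0->q2 q1-1->q3 q2-0->q2 q2-1->q4 q3-0->q2 q3-1->q5 q4-0->q2 q4-1->q6 q5-0->q5 q5-1->q5 q6-0->q2 q6-1->q5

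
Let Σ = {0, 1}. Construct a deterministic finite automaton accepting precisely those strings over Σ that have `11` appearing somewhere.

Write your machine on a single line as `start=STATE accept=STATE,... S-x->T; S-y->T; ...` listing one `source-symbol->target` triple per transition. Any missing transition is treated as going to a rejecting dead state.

Track how much of `11` has been matched so far: state q0 is no progress, q2 is the absorbing accept state reached once `11` has occurred. Intermediate states record partial matches; on a mismatch, fall back to the longest reusable overlap.
        0   1  
>  q0   q0  q1 
   q1   q0  q2 
 * q2   q2  q2 
(> = start, * = accepting)

start=q0; accept=q2; q0-0->q0; q0-1->q1; q1-0->q0; q1-1->q2; q2-0->q2; q2-1->q2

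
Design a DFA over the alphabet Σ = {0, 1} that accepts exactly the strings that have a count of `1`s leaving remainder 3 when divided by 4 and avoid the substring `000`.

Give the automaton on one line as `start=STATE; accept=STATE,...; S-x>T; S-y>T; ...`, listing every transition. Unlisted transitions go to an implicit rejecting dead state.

start=s0; accept=s9,s12,s14; s0-0>s1; s0-1>s2; s1-0>s3; s1-1>s2; s2-0>s4; s2-1>s5; s3-0>s6; s3-1>s2; s4-0>s7; s4-1>s5; s5-0>s8; s5-1>s9; s6-0>s6; s6-1>s10; s7-0>s10; s7-1>s5; s8-0>s11; s8-1>s9; s9-0>s12; s9-1>s0; s10-0>s10; s10-1>s13; s11-0>s13; s11-1>s9; s12-0>s14; s12-1>s0; s13-0>s13; s13-1>s15; s14-0>s15; s14-1>s0; s15-0>s15; s15-1>s6

Handle the two conditions separately and then intersect. One (4 states) tracks the count of `1`s modulo 4; the other (4 states) tracks partial matches of the forbidden pattern `000`. Each combined state is a pair, one component from each; accept when both components accept.
With 16 states:
          0    1  
>  s0     s1   s2 
   s1     s3   s2 
   s2     s4   s5 
   s3     s6   s2 
   s4     s7   s5 
   s5     s8   s9 
   s6     s6  s10 
   s7    s10   s5 
   s8    s11   s9 
 * s9    s12   s0 
   s10   s10  s13 
   s11   s13   s9 
 * s12   s14   s0 
   s13   s13  s15 
 * s14   s15   s0 
   s15   s15   s6 
(> = start, * = accepting)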